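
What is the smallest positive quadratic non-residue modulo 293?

2

(2/293) = −1, so 2 is the smallest positive non-residue mod 293.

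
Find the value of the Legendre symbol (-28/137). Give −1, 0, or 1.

1

First reduce: -28 ≡ 109 (mod 137).
Reciprocity: 109 ≡ 1 and 137 ≡ 1 (mod 4), so (109/137) = +(137/109).
Reduce top mod 109: now compute (28/109).
Pull out 2^2: since 109 ≡ 5 (mod 8), (2/109) = -1, so (2/109)^2 = +1.
Reciprocity: 7 ≡ 3 and 109 ≡ 1 (mod 4), so (7/109) = +(109/7).
Reduce top mod 7: now compute (4/7).
Pull out 2^2: since 7 ≡ 7 (mod 8), (2/7) = +1, so (2/7)^2 = +1.
Reached (1/7) = 1. Collecting the sign flips along the way, the symbol is +1.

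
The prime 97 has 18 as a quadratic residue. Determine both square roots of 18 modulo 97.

42, 55

97 ≡ 1 (mod 4), so we find a root by search.
Trying successive values, 42² = 1764 ≡ 18 (mod 97). The other root is 97 − 42 = 55.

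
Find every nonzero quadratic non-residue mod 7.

Square k = 1,…,3 (k and 7−k give the same square):
1²=1, 2²=4, 3²≡2 (mod 7).
The residues are {1, 2, 4}; the non-residues are the remaining 3 nonzero classes.

3, 5, 6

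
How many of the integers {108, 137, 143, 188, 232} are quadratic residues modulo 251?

(108/251) = +1 → QR.
(137/251) = -1 → non-residue.
(143/251) = -1 → non-residue.
(188/251) = -1 → non-residue.
(232/251) = +1 → QR.
Total quadratic residues among the 5: 2.

2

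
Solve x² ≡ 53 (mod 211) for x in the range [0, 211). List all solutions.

105, 106

Since 211 ≡ 3 (mod 4), a square root of 53 is 53^((211+1)/4) = 53^53 mod 211.
Repeated squaring: 53^2≡66, 53^4≡136, 53^8≡139, 53^16≡120, 53^32≡52 (mod 211).
53^53 = 53^(32+16+4+1) ≡ 105 (mod 211).
Check: 105² = 11025 ≡ 53 (mod 211). The two roots are 105 and 106.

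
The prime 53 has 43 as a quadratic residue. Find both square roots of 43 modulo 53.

53 ≡ 1 (mod 4), so we find a root by search.
Trying successive values, 19² = 361 ≡ 43 (mod 53). The other root is 53 − 19 = 34.

19, 34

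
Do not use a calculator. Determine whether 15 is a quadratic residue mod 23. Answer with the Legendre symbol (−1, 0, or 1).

Reciprocity: 15 ≡ 3 and 23 ≡ 3 (mod 4), so (15/23) = −(23/15).
Reduce top mod 15: now compute (8/15).
Pull out 2^3: since 15 ≡ 7 (mod 8), (2/15) = +1, so (2/15)^3 = +1.
Reached (1/15) = 1. Collecting the sign flips along the way, the symbol is -1.

-1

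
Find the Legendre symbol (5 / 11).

1

Reciprocity: 5 ≡ 1 and 11 ≡ 3 (mod 4), so (5/11) = +(11/5).
Reduce top mod 5: now compute (1/5).
Reached (1/5) = 1. Collecting the sign flips along the way, the symbol is +1.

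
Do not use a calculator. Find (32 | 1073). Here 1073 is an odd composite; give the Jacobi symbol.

Pull out 2^5: since 1073 ≡ 1 (mod 8), (2/1073) = +1, so (2/1073)^5 = +1.
Reached (1/1073) = 1. Collecting the sign flips along the way, the symbol is +1.

1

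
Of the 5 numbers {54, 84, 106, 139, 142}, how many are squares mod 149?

2

(54/149) = +1 → QR.
(84/149) = -1 → non-residue.
(106/149) = -1 → non-residue.
(139/149) = -1 → non-residue.
(142/149) = +1 → QR.
Total quadratic residues among the 5: 2.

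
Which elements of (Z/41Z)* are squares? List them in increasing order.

Square k = 1,…,20 (k and 41−k give the same square):
1²=1, 2²=4, 3²=9, 4²=16, 5²=25, 6²=36, 7²≡8, 8²≡23, 9²≡40, 10²≡18, 11²≡39, 12²≡21, 13²≡5, 14²≡32, 15²≡20, 16²≡10, 17²≡2, 18²≡37, 19²≡33, 20²≡31 (mod 41).
So the quadratic residues mod 41 are {1, 2, 4, 5, 8, 9, 10, 16, 18, 20, 21, 23, 25, 31, 32, 33, 36, 37, 39, 40}.

1,2,4,5,8,9,10,16,18,20,21,23,25,31,32,33,36,37,39,40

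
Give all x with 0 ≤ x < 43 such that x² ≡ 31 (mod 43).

Since 43 ≡ 3 (mod 4), a square root of 31 is 31^((43+1)/4) = 31^11 mod 43.
Repeated squaring: 31^2≡15, 31^4≡10, 31^8≡14 (mod 43).
31^11 = 31^(8+2+1) ≡ 17 (mod 43).
Check: 17² = 289 ≡ 31 (mod 43). The two roots are 17 and 26.

17, 26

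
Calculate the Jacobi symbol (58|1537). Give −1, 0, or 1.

Pull out 2: since 1537 ≡ 1 (mod 8), (2/1537) = +1.
Reciprocity: 29 ≡ 1 and 1537 ≡ 1 (mod 4), so (29/1537) = +(1537/29).
Reduce top mod 29: now compute (0/29).
Top reduces to 0: gcd > 1, so the symbol is 0.

0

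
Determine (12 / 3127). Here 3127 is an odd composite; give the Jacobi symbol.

-1

Pull out 2^2: since 3127 ≡ 7 (mod 8), (2/3127) = +1, so (2/3127)^2 = +1.
Reciprocity: 3 ≡ 3 and 3127 ≡ 3 (mod 4), so (3/3127) = −(3127/3).
Reduce top mod 3: now compute (1/3).
Reached (1/3) = 1. Collecting the sign flips along the way, the symbol is -1.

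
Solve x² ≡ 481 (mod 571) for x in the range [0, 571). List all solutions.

167, 404

Since 571 ≡ 3 (mod 4), a square root of 481 is 481^((571+1)/4) = 481^143 mod 571.
Repeated squaring: 481^2≡106, 481^4≡387, 481^8≡167, 481^16≡481, 481^32≡106, 481^64≡387, 481^128≡167 (mod 571).
481^143 = 481^(128+8+4+2+1) ≡ 167 (mod 571).
Check: 167² = 27889 ≡ 481 (mod 571). The two roots are 167 and 404.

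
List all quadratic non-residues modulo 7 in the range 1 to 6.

Square k = 1,…,3 (k and 7−k give the same square):
1²=1, 2²=4, 3²≡2 (mod 7).
The residues are {1, 2, 4}; the non-residues are the remaining 3 nonzero classes.

3 5 6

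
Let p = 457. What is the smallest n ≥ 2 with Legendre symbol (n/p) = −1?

5

(2/457) = +1, so 2 is a residue.
(3/457) = +1, so 3 is a residue.
(4/457) = +1, so 4 is a residue.
(5/457) = −1, so 5 is the smallest positive non-residue mod 457.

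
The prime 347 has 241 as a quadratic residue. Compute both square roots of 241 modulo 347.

58, 289

Since 347 ≡ 3 (mod 4), a square root of 241 is 241^((347+1)/4) = 241^87 mod 347.
Repeated squaring: 241^2≡132, 241^4≡74, 241^8≡271, 241^16≡224, 241^32≡208, 241^64≡236 (mod 347).
241^87 = 241^(64+16+4+2+1) ≡ 289 (mod 347).
Check: 289² = 83521 ≡ 241 (mod 347). The two roots are 58 and 289.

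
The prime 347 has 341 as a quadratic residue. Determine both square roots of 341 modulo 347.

Since 347 ≡ 3 (mod 4), a square root of 341 is 341^((347+1)/4) = 341^87 mod 347.
Repeated squaring: 341^2≡36, 341^4≡255, 341^8≡136, 341^16≡105, 341^32≡268, 341^64≡342 (mod 347).
341^87 = 341^(64+16+4+2+1) ≡ 102 (mod 347).
Check: 102² = 10404 ≡ 341 (mod 347). The two roots are 102 and 245.

102, 245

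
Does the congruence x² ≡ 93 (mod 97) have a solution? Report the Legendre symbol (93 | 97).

Euler's criterion: (93/97) ≡ 93^48 (mod 97).
93^2 ≡ 16 (mod 97)
93^4 ≡ 62 (mod 97)
93^8 ≡ 61 (mod 97)
93^16 ≡ 35 (mod 97)
93^32 ≡ 61 (mod 97)
93^48 = 93^(32+16) ≡ 1 (mod 97).
Result is 1, so (93/97) = 1.

1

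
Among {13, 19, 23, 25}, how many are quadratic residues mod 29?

3

(13/29) = +1 → QR.
(19/29) = -1 → non-residue.
(23/29) = +1 → QR.
(25/29) = +1 → QR.
Total quadratic residues among the 4: 3.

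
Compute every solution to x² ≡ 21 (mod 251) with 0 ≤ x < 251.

71, 180

Since 251 ≡ 3 (mod 4), a square root of 21 is 21^((251+1)/4) = 21^63 mod 251.
Repeated squaring: 21^2≡190, 21^4≡207, 21^8≡179, 21^16≡164, 21^32≡39 (mod 251).
21^63 = 21^(32+16+8+4+2+1) ≡ 180 (mod 251).
Check: 180² = 32400 ≡ 21 (mod 251). The two roots are 71 and 180.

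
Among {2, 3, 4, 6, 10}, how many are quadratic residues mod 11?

2

(2/11) = -1 → non-residue.
(3/11) = +1 → QR.
(4/11) = +1 → QR.
(6/11) = -1 → non-residue.
(10/11) = -1 → non-residue.
Total quadratic residues among the 5: 2.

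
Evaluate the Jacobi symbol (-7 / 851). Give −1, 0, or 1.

1

First reduce: -7 ≡ 844 (mod 851).
Pull out 2^2: since 851 ≡ 3 (mod 8), (2/851) = -1, so (2/851)^2 = +1.
Reciprocity: 211 ≡ 3 and 851 ≡ 3 (mod 4), so (211/851) = −(851/211).
Reduce top mod 211: now compute (7/211).
Reciprocity: 7 ≡ 3 and 211 ≡ 3 (mod 4), so (7/211) = −(211/7).
Reduce top mod 7: now compute (1/7).
Reached (1/7) = 1. Collecting the sign flips along the way, the symbol is +1.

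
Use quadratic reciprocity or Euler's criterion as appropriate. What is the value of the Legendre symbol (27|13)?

First reduce: 27 ≡ 1 (mod 13).
Reached (1/13) = 1. Collecting the sign flips along the way, the symbol is +1.

1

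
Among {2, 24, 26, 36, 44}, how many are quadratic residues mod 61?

(2/61) = -1 → non-residue.
(24/61) = -1 → non-residue.
(26/61) = -1 → non-residue.
(36/61) = +1 → QR.
(44/61) = -1 → non-residue.
Total quadratic residues among the 5: 1.

1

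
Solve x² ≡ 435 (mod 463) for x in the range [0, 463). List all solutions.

Since 463 ≡ 3 (mod 4), a square root of 435 is 435^((463+1)/4) = 435^116 mod 463.
Repeated squaring: 435^2≡321, 435^4≡255, 435^8≡205, 435^16≡355, 435^32≡89, 435^64≡50 (mod 463).
435^116 = 435^(64+32+16+4) ≡ 322 (mod 463).
Check: 322² = 103684 ≡ 435 (mod 463). The two roots are 141 and 322.

141, 322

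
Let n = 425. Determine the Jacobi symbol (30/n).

Pull out 2: since 425 ≡ 1 (mod 8), (2/425) = +1.
Reciprocity: 15 ≡ 3 and 425 ≡ 1 (mod 4), so (15/425) = +(425/15).
Reduce top mod 15: now compute (5/15).
Reciprocity: 5 ≡ 1 and 15 ≡ 3 (mod 4), so (5/15) = +(15/5).
Reduce top mod 5: now compute (0/5).
Top reduces to 0: gcd > 1, so the symbol is 0.

0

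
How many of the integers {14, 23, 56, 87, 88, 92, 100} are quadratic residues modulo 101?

7

(14/101) = +1 → QR.
(23/101) = +1 → QR.
(56/101) = +1 → QR.
(87/101) = +1 → QR.
(88/101) = +1 → QR.
(92/101) = +1 → QR.
(100/101) = +1 → QR.
Total quadratic residues among the 7: 7.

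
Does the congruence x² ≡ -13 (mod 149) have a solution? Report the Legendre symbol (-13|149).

-1

Euler's criterion: (-13/149) ≡ 136^74 (mod 149).
136^2 ≡ 20 (mod 149)
136^4 ≡ 102 (mod 149)
136^8 ≡ 123 (mod 149)
136^16 ≡ 80 (mod 149)
136^32 ≡ 142 (mod 149)
136^64 ≡ 49 (mod 149)
136^74 = 136^(64+8+2) ≡ 148 (mod 149).
Result is 148 ≡ −1, so (-13/149) = −1.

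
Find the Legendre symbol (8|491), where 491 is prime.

Pull out 2^3: since 491 ≡ 3 (mod 8), (2/491) = -1, so (2/491)^3 = -1.
Reached (1/491) = 1. Collecting the sign flips along the way, the symbol is -1.

-1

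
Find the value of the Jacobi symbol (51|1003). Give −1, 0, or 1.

Reciprocity: 51 ≡ 3 and 1003 ≡ 3 (mod 4), so (51/1003) = −(1003/51).
Reduce top mod 51: now compute (34/51).
Pull out 2: since 51 ≡ 3 (mod 8), (2/51) = -1.
Reciprocity: 17 ≡ 1 and 51 ≡ 3 (mod 4), so (17/51) = +(51/17).
Reduce top mod 17: now compute (0/17).
Top reduces to 0: gcd > 1, so the symbol is 0.

0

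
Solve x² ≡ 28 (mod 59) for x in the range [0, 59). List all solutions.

Since 59 ≡ 3 (mod 4), a square root of 28 is 28^((59+1)/4) = 28^15 mod 59.
Repeated squaring: 28^2≡17, 28^4≡53, 28^8≡36 (mod 59).
28^15 = 28^(8+4+2+1) ≡ 21 (mod 59).
Check: 21² = 441 ≡ 28 (mod 59). The two roots are 21 and 38.

21, 38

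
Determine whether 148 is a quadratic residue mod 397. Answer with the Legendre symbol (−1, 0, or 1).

1

Pull out 2^2: since 397 ≡ 5 (mod 8), (2/397) = -1, so (2/397)^2 = +1.
Reciprocity: 37 ≡ 1 and 397 ≡ 1 (mod 4), so (37/397) = +(397/37).
Reduce top mod 37: now compute (27/37).
Reciprocity: 27 ≡ 3 and 37 ≡ 1 (mod 4), so (27/37) = +(37/27).
Reduce top mod 27: now compute (10/27).
Pull out 2: since 27 ≡ 3 (mod 8), (2/27) = -1.
Reciprocity: 5 ≡ 1 and 27 ≡ 3 (mod 4), so (5/27) = +(27/5).
Reduce top mod 5: now compute (2/5).
Pull out 2: since 5 ≡ 5 (mod 8), (2/5) = -1.
Reached (1/5) = 1. Collecting the sign flips along the way, the symbol is +1.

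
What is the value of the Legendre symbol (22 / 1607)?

Pull out 2: since 1607 ≡ 7 (mod 8), (2/1607) = +1.
Reciprocity: 11 ≡ 3 and 1607 ≡ 3 (mod 4), so (11/1607) = −(1607/11).
Reduce top mod 11: now compute (1/11).
Reached (1/11) = 1. Collecting the sign flips along the way, the symbol is -1.

-1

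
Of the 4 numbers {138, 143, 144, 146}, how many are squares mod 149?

(138/149) = -1 → non-residue.
(143/149) = +1 → QR.
(144/149) = +1 → QR.
(146/149) = -1 → non-residue.
Total quadratic residues among the 4: 2.

2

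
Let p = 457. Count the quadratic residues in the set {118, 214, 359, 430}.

3

(118/457) = -1 → non-residue.
(214/457) = +1 → QR.
(359/457) = +1 → QR.
(430/457) = +1 → QR.
Total quadratic residues among the 4: 3.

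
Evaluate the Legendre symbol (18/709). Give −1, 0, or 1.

Euler's criterion: (18/709) ≡ 18^354 (mod 709).
18^2 ≡ 324 (mod 709)
18^4 ≡ 44 (mod 709)
18^8 ≡ 518 (mod 709)
18^16 ≡ 322 (mod 709)
18^32 ≡ 170 (mod 709)
18^64 ≡ 540 (mod 709)
18^128 ≡ 201 (mod 709)
18^256 ≡ 697 (mod 709)
18^354 = 18^(256+64+32+2) ≡ 708 (mod 709).
Result is 708 ≡ −1, so (18/709) = −1.

-1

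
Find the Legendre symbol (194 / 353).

1

Pull out 2: since 353 ≡ 1 (mod 8), (2/353) = +1.
Reciprocity: 97 ≡ 1 and 353 ≡ 1 (mod 4), so (97/353) = +(353/97).
Reduce top mod 97: now compute (62/97).
Pull out 2: since 97 ≡ 1 (mod 8), (2/97) = +1.
Reciprocity: 31 ≡ 3 and 97 ≡ 1 (mod 4), so (31/97) = +(97/31).
Reduce top mod 31: now compute (4/31).
Pull out 2^2: since 31 ≡ 7 (mod 8), (2/31) = +1, so (2/31)^2 = +1.
Reached (1/31) = 1. Collecting the sign flips along the way, the symbol is +1.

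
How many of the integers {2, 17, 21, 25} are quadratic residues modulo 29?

1

(2/29) = -1 → non-residue.
(17/29) = -1 → non-residue.
(21/29) = -1 → non-residue.
(25/29) = +1 → QR.
Total quadratic residues among the 4: 1.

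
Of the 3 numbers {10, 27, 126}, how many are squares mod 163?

2

(10/163) = +1 → QR.
(27/163) = -1 → non-residue.
(126/163) = +1 → QR.
Total quadratic residues among the 3: 2.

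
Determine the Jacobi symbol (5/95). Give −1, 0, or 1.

Reciprocity: 5 ≡ 1 and 95 ≡ 3 (mod 4), so (5/95) = +(95/5).
Reduce top mod 5: now compute (0/5).
Top reduces to 0: gcd > 1, so the symbol is 0.

0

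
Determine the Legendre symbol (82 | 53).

1

First reduce: 82 ≡ 29 (mod 53).
Reciprocity: 29 ≡ 1 and 53 ≡ 1 (mod 4), so (29/53) = +(53/29).
Reduce top mod 29: now compute (24/29).
Pull out 2^3: since 29 ≡ 5 (mod 8), (2/29) = -1, so (2/29)^3 = -1.
Reciprocity: 3 ≡ 3 and 29 ≡ 1 (mod 4), so (3/29) = +(29/3).
Reduce top mod 3: now compute (2/3).
Pull out 2: since 3 ≡ 3 (mod 8), (2/3) = -1.
Reached (1/3) = 1. Collecting the sign flips along the way, the symbol is +1.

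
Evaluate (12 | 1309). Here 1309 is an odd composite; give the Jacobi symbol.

1

Pull out 2^2: since 1309 ≡ 5 (mod 8), (2/1309) = -1, so (2/1309)^2 = +1.
Reciprocity: 3 ≡ 3 and 1309 ≡ 1 (mod 4), so (3/1309) = +(1309/3).
Reduce top mod 3: now compute (1/3).
Reached (1/3) = 1. Collecting the sign flips along the way, the symbol is +1.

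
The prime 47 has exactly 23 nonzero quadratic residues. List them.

1 2 3 4 6 7 8 9 12 14 16 17 18 21 24 25 27 28 32 34 36 37 42

Square k = 1,…,23 (k and 47−k give the same square):
1²=1, 2²=4, 3²=9, 4²=16, 5²=25, 6²=36, 7²≡2, 8²≡17, 9²≡34, 10²≡6, 11²≡27, 12²≡3, 13²≡28, 14²≡8, 15²≡37, 16²≡21, 17²≡7, 18²≡42, 19²≡32, 20²≡24, 21²≡18, 22²≡14, 23²≡12 (mod 47).
So the quadratic residues mod 47 are {1, 2, 3, 4, 6, 7, 8, 9, 12, 14, 16, 17, 18, 21, 24, 25, 27, 28, 32, 34, 36, 37, 42}.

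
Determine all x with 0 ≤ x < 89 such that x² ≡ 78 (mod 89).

16, 73

89 ≡ 1 (mod 4), so we find a root by search.
Trying successive values, 16² = 256 ≡ 78 (mod 89). The other root is 89 − 16 = 73.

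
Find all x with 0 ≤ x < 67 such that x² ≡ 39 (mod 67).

21, 46

Since 67 ≡ 3 (mod 4), a square root of 39 is 39^((67+1)/4) = 39^17 mod 67.
Repeated squaring: 39^2≡47, 39^4≡65, 39^8≡4, 39^16≡16 (mod 67).
39^17 = 39^(16+1) ≡ 21 (mod 67).
Check: 21² = 441 ≡ 39 (mod 67). The two roots are 21 and 46.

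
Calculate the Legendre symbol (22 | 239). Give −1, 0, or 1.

Euler's criterion: (22/239) ≡ 22^119 (mod 239).
22^2 ≡ 6 (mod 239)
22^4 ≡ 36 (mod 239)
22^8 ≡ 101 (mod 239)
22^16 ≡ 163 (mod 239)
22^32 ≡ 40 (mod 239)
22^64 ≡ 166 (mod 239)
22^119 = 22^(64+32+16+4+2+1) ≡ 1 (mod 239).
Result is 1, so (22/239) = 1.

1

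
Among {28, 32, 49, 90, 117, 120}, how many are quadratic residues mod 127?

4

(28/127) = -1 → non-residue.
(32/127) = +1 → QR.
(49/127) = +1 → QR.
(90/127) = -1 → non-residue.
(117/127) = +1 → QR.
(120/127) = +1 → QR.
Total quadratic residues among the 6: 4.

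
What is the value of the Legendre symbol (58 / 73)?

-1

Pull out 2: since 73 ≡ 1 (mod 8), (2/73) = +1.
Reciprocity: 29 ≡ 1 and 73 ≡ 1 (mod 4), so (29/73) = +(73/29).
Reduce top mod 29: now compute (15/29).
Reciprocity: 15 ≡ 3 and 29 ≡ 1 (mod 4), so (15/29) = +(29/15).
Reduce top mod 15: now compute (14/15).
Pull out 2: since 15 ≡ 7 (mod 8), (2/15) = +1.
Reciprocity: 7 ≡ 3 and 15 ≡ 3 (mod 4), so (7/15) = −(15/7).
Reduce top mod 7: now compute (1/7).
Reached (1/7) = 1. Collecting the sign flips along the way, the symbol is -1.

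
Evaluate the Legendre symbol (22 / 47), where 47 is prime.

Euler's criterion: (22/47) ≡ 22^23 (mod 47).
22^2 ≡ 14 (mod 47)
22^4 ≡ 8 (mod 47)
22^8 ≡ 17 (mod 47)
22^16 ≡ 7 (mod 47)
22^23 = 22^(16+4+2+1) ≡ 46 (mod 47).
Result is 46 ≡ −1, so (22/47) = −1.

-1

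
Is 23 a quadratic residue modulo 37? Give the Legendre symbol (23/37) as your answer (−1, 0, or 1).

Reciprocity: 23 ≡ 3 and 37 ≡ 1 (mod 4), so (23/37) = +(37/23).
Reduce top mod 23: now compute (14/23).
Pull out 2: since 23 ≡ 7 (mod 8), (2/23) = +1.
Reciprocity: 7 ≡ 3 and 23 ≡ 3 (mod 4), so (7/23) = −(23/7).
Reduce top mod 7: now compute (2/7).
Pull out 2: since 7 ≡ 7 (mod 8), (2/7) = +1.
Reached (1/7) = 1. Collecting the sign flips along the way, the symbol is -1.

-1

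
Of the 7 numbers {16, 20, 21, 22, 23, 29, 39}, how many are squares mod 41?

5

(16/41) = +1 → QR.
(20/41) = +1 → QR.
(21/41) = +1 → QR.
(22/41) = -1 → non-residue.
(23/41) = +1 → QR.
(29/41) = -1 → non-residue.
(39/41) = +1 → QR.
Total quadratic residues among the 7: 5.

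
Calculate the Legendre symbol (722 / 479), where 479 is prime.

First reduce: 722 ≡ 243 (mod 479).
Reciprocity: 243 ≡ 3 and 479 ≡ 3 (mod 4), so (243/479) = −(479/243).
Reduce top mod 243: now compute (236/243).
Pull out 2^2: since 243 ≡ 3 (mod 8), (2/243) = -1, so (2/243)^2 = +1.
Reciprocity: 59 ≡ 3 and 243 ≡ 3 (mod 4), so (59/243) = −(243/59).
Reduce top mod 59: now compute (7/59).
Reciprocity: 7 ≡ 3 and 59 ≡ 3 (mod 4), so (7/59) = −(59/7).
Reduce top mod 7: now compute (3/7).
Reciprocity: 3 ≡ 3 and 7 ≡ 3 (mod 4), so (3/7) = −(7/3).
Reduce top mod 3: now compute (1/3).
Reached (1/3) = 1. Collecting the sign flips along the way, the symbol is +1.

1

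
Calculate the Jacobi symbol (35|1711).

Reciprocity: 35 ≡ 3 and 1711 ≡ 3 (mod 4), so (35/1711) = −(1711/35).
Reduce top mod 35: now compute (31/35).
Reciprocity: 31 ≡ 3 and 35 ≡ 3 (mod 4), so (31/35) = −(35/31).
Reduce top mod 31: now compute (4/31).
Pull out 2^2: since 31 ≡ 7 (mod 8), (2/31) = +1, so (2/31)^2 = +1.
Reached (1/31) = 1. Collecting the sign flips along the way, the symbol is +1.

1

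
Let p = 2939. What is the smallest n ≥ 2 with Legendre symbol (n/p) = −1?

2

(2/2939) = −1, so 2 is the smallest positive non-residue mod 2939.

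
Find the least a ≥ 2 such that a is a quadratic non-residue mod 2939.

(2/2939) = −1, so 2 is the smallest positive non-residue mod 2939.

2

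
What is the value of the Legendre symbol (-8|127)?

Euler's criterion: (-8/127) ≡ 119^63 (mod 127).
119^2 ≡ 64 (mod 127)
119^4 ≡ 32 (mod 127)
119^8 ≡ 8 (mod 127)
119^16 ≡ 64 (mod 127)
119^32 ≡ 32 (mod 127)
119^63 = 119^(32+16+8+4+2+1) ≡ 126 (mod 127).
Result is 126 ≡ −1, so (-8/127) = −1.

-1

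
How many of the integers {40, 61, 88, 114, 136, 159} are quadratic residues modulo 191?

2

(40/191) = +1 → QR.
(61/191) = -1 → non-residue.
(88/191) = -1 → non-residue.
(114/191) = -1 → non-residue.
(136/191) = +1 → QR.
(159/191) = -1 → non-residue.
Total quadratic residues among the 6: 2.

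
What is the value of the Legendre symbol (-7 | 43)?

Euler's criterion: (-7/43) ≡ 36^21 (mod 43).
36^2 ≡ 6 (mod 43)
36^4 ≡ 36 (mod 43)
36^8 ≡ 6 (mod 43)
36^16 ≡ 36 (mod 43)
36^21 = 36^(16+4+1) ≡ 1 (mod 43).
Result is 1, so (-7/43) = 1.

1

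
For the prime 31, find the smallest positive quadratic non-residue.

(2/31) = +1, so 2 is a residue.
(3/31) = −1, so 3 is the smallest positive non-residue mod 31.

3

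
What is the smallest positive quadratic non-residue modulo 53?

(2/53) = −1, so 2 is the smallest positive non-residue mod 53.

2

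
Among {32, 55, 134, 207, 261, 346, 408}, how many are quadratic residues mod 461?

3

(32/461) = -1 → non-residue.
(55/461) = -1 → non-residue.
(134/461) = -1 → non-residue.
(207/461) = +1 → QR.
(261/461) = -1 → non-residue.
(346/461) = +1 → QR.
(408/461) = +1 → QR.
Total quadratic residues among the 7: 3.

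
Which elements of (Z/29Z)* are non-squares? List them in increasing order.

Square k = 1,…,14 (k and 29−k give the same square):
1²=1, 2²=4, 3²=9, 4²=16, 5²=25, 6²≡7, 7²≡20, 8²≡6, 9²≡23, 10²≡13, 11²≡5, 12²≡28, 13²≡24, 14²≡22 (mod 29).
The residues are {1, 4, 5, 6, 7, 9, 13, 16, 20, 22, 23, 24, 25, 28}; the non-residues are the remaining 14 nonzero classes.

2,3,8,10,11,12,14,15,17,18,19,21,26,27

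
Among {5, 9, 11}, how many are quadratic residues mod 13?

1

(5/13) = -1 → non-residue.
(9/13) = +1 → QR.
(11/13) = -1 → non-residue.
Total quadratic residues among the 3: 1.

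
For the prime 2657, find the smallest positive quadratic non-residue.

(2/2657) = +1, so 2 is a residue.
(3/2657) = −1, so 3 is the smallest positive non-residue mod 2657.

3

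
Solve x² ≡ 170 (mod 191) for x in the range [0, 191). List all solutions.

Since 191 ≡ 3 (mod 4), a square root of 170 is 170^((191+1)/4) = 170^48 mod 191.
Repeated squaring: 170^2≡59, 170^4≡43, 170^8≡130, 170^16≡92, 170^32≡60 (mod 191).
170^48 = 170^(32+16) ≡ 172 (mod 191).
Check: 172² = 29584 ≡ 170 (mod 191). The two roots are 19 and 172.

19, 172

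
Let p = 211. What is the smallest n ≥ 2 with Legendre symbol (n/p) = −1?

(2/211) = −1, so 2 is the smallest positive non-residue mod 211.

2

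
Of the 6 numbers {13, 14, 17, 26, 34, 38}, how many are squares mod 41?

(13/41) = -1 → non-residue.
(14/41) = -1 → non-residue.
(17/41) = -1 → non-residue.
(26/41) = -1 → non-residue.
(34/41) = -1 → non-residue.
(38/41) = -1 → non-residue.
Total quadratic residues among the 6: 0.

0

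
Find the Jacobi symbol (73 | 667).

Reciprocity: 73 ≡ 1 and 667 ≡ 3 (mod 4), so (73/667) = +(667/73).
Reduce top mod 73: now compute (10/73).
Pull out 2: since 73 ≡ 1 (mod 8), (2/73) = +1.
Reciprocity: 5 ≡ 1 and 73 ≡ 1 (mod 4), so (5/73) = +(73/5).
Reduce top mod 5: now compute (3/5).
Reciprocity: 3 ≡ 3 and 5 ≡ 1 (mod 4), so (3/5) = +(5/3).
Reduce top mod 3: now compute (2/3).
Pull out 2: since 3 ≡ 3 (mod 8), (2/3) = -1.
Reached (1/3) = 1. Collecting the sign flips along the way, the symbol is -1.

-1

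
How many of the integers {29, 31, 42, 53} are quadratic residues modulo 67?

(29/67) = +1 → QR.
(31/67) = -1 → non-residue.
(42/67) = -1 → non-residue.
(53/67) = -1 → non-residue.
Total quadratic residues among the 4: 1.

1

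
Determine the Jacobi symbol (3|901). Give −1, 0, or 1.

Reciprocity: 3 ≡ 3 and 901 ≡ 1 (mod 4), so (3/901) = +(901/3).
Reduce top mod 3: now compute (1/3).
Reached (1/3) = 1. Collecting the sign flips along the way, the symbol is +1.

1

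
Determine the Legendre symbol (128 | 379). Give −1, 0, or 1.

Pull out 2^7: since 379 ≡ 3 (mod 8), (2/379) = -1, so (2/379)^7 = -1.
Reached (1/379) = 1. Collecting the sign flips along the way, the symbol is -1.

-1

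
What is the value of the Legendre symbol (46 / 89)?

Pull out 2: since 89 ≡ 1 (mod 8), (2/89) = +1.
Reciprocity: 23 ≡ 3 and 89 ≡ 1 (mod 4), so (23/89) = +(89/23).
Reduce top mod 23: now compute (20/23).
Pull out 2^2: since 23 ≡ 7 (mod 8), (2/23) = +1, so (2/23)^2 = +1.
Reciprocity: 5 ≡ 1 and 23 ≡ 3 (mod 4), so (5/23) = +(23/5).
Reduce top mod 5: now compute (3/5).
Reciprocity: 3 ≡ 3 and 5 ≡ 1 (mod 4), so (3/5) = +(5/3).
Reduce top mod 3: now compute (2/3).
Pull out 2: since 3 ≡ 3 (mod 8), (2/3) = -1.
Reached (1/3) = 1. Collecting the sign flips along the way, the symbol is -1.

-1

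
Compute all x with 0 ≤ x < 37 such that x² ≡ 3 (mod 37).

15, 22

37 ≡ 1 (mod 4), so we find a root by search.
Trying successive values, 15² = 225 ≡ 3 (mod 37). The other root is 37 − 15 = 22.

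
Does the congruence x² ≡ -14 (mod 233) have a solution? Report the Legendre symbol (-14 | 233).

1

First reduce: -14 ≡ 219 (mod 233).
Reciprocity: 219 ≡ 3 and 233 ≡ 1 (mod 4), so (219/233) = +(233/219).
Reduce top mod 219: now compute (14/219).
Pull out 2: since 219 ≡ 3 (mod 8), (2/219) = -1.
Reciprocity: 7 ≡ 3 and 219 ≡ 3 (mod 4), so (7/219) = −(219/7).
Reduce top mod 7: now compute (2/7).
Pull out 2: since 7 ≡ 7 (mod 8), (2/7) = +1.
Reached (1/7) = 1. Collecting the sign flips along the way, the symbol is +1.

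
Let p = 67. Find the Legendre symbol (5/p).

Euler's criterion: (5/67) ≡ 5^33 (mod 67).
5^2 ≡ 25 (mod 67)
5^4 ≡ 22 (mod 67)
5^8 ≡ 15 (mod 67)
5^16 ≡ 24 (mod 67)
5^32 ≡ 40 (mod 67)
5^33 = 5^(32+1) ≡ 66 (mod 67).
Result is 66 ≡ −1, so (5/67) = −1.

-1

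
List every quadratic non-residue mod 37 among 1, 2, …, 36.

Square k = 1,…,18 (k and 37−k give the same square):
1²=1, 2²=4, 3²=9, 4²=16, 5²=25, 6²=36, 7²≡12, 8²≡27, 9²≡7, 10²≡26, 11²≡10, 12²≡33, 13²≡21, 14²≡11, 15²≡3, 16²≡34, 17²≡30, 18²≡28 (mod 37).
The residues are {1, 3, 4, 7, 9, 10, 11, 12, 16, 21, 25, 26, 27, 28, 30, 33, 34, 36}; the non-residues are the remaining 18 nonzero classes.

2, 5, 6, 8, 13, 14, 15, 17, 18, 19, 20, 22, 23, 24, 29, 31, 32, 35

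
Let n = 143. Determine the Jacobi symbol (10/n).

-1

Pull out 2: since 143 ≡ 7 (mod 8), (2/143) = +1.
Reciprocity: 5 ≡ 1 and 143 ≡ 3 (mod 4), so (5/143) = +(143/5).
Reduce top mod 5: now compute (3/5).
Reciprocity: 3 ≡ 3 and 5 ≡ 1 (mod 4), so (3/5) = +(5/3).
Reduce top mod 3: now compute (2/3).
Pull out 2: since 3 ≡ 3 (mod 8), (2/3) = -1.
Reached (1/3) = 1. Collecting the sign flips along the way, the symbol is -1.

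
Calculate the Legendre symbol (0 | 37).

Top reduces to 0: gcd > 1, so the symbol is 0.

0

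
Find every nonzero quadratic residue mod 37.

Square k = 1,…,18 (k and 37−k give the same square):
1²=1, 2²=4, 3²=9, 4²=16, 5²=25, 6²=36, 7²≡12, 8²≡27, 9²≡7, 10²≡26, 11²≡10, 12²≡33, 13²≡21, 14²≡11, 15²≡3, 16²≡34, 17²≡30, 18²≡28 (mod 37).
So the quadratic residues mod 37 are {1, 3, 4, 7, 9, 10, 11, 12, 16, 21, 25, 26, 27, 28, 30, 33, 34, 36}.

1,3,4,7,9,10,11,12,16,21,25,26,27,28,30,33,34,36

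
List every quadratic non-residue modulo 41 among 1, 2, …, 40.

Square k = 1,…,20 (k and 41−k give the same square):
1²=1, 2²=4, 3²=9, 4²=16, 5²=25, 6²=36, 7²≡8, 8²≡23, 9²≡40, 10²≡18, 11²≡39, 12²≡21, 13²≡5, 14²≡32, 15²≡20, 16²≡10, 17²≡2, 18²≡37, 19²≡33, 20²≡31 (mod 41).
The residues are {1, 2, 4, 5, 8, 9, 10, 16, 18, 20, 21, 23, 25, 31, 32, 33, 36, 37, 39, 40}; the non-residues are the remaining 20 nonzero classes.

3, 6, 7, 11, 12, 13, 14, 15, 17, 19, 22, 24, 26, 27, 28, 29, 30, 34, 35, 38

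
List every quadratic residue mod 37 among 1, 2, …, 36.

Square k = 1,…,18 (k and 37−k give the same square):
1²=1, 2²=4, 3²=9, 4²=16, 5²=25, 6²=36, 7²≡12, 8²≡27, 9²≡7, 10²≡26, 11²≡10, 12²≡33, 13²≡21, 14²≡11, 15²≡3, 16²≡34, 17²≡30, 18²≡28 (mod 37).
So the quadratic residues mod 37 are {1, 3, 4, 7, 9, 10, 11, 12, 16, 21, 25, 26, 27, 28, 30, 33, 34, 36}.

1 3 4 7 9 10 11 12 16 21 25 26 27 28 30 33 34 36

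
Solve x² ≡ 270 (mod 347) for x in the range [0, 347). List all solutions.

116, 231

Since 347 ≡ 3 (mod 4), a square root of 270 is 270^((347+1)/4) = 270^87 mod 347.
Repeated squaring: 270^2≡30, 270^4≡206, 270^8≡102, 270^16≡341, 270^32≡36, 270^64≡255 (mod 347).
270^87 = 270^(64+16+4+2+1) ≡ 116 (mod 347).
Check: 116² = 13456 ≡ 270 (mod 347). The two roots are 116 and 231.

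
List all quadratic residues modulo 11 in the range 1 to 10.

Square k = 1,…,5 (k and 11−k give the same square):
1²=1, 2²=4, 3²=9, 4²≡5, 5²≡3 (mod 11).
So the quadratic residues mod 11 are {1, 3, 4, 5, 9}.

1,3,4,5,9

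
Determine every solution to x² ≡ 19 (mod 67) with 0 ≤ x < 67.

32, 35

Since 67 ≡ 3 (mod 4), a square root of 19 is 19^((67+1)/4) = 19^17 mod 67.
Repeated squaring: 19^2≡26, 19^4≡6, 19^8≡36, 19^16≡23 (mod 67).
19^17 = 19^(16+1) ≡ 35 (mod 67).
Check: 35² = 1225 ≡ 19 (mod 67). The two roots are 32 and 35.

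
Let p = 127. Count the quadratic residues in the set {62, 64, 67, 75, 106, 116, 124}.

3

(62/127) = +1 → QR.
(64/127) = +1 → QR.
(67/127) = -1 → non-residue.
(75/127) = -1 → non-residue.
(106/127) = -1 → non-residue.
(116/127) = -1 → non-residue.
(124/127) = +1 → QR.
Total quadratic residues among the 7: 3.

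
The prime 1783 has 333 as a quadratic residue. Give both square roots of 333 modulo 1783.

Since 1783 ≡ 3 (mod 4), a square root of 333 is 333^((1783+1)/4) = 333^446 mod 1783.
Repeated squaring: 333^2≡343, 333^4≡1754, 333^8≡841, 333^16≡1213, 333^32≡394, 333^64≡115, 333^128≡744, 333^256≡806 (mod 1783).
333^446 = 333^(256+128+32+16+8+4+2) ≡ 1737 (mod 1783).
Check: 1737² = 3017169 ≡ 333 (mod 1783). The two roots are 46 and 1737.

46, 1737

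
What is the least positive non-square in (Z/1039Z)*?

(2/1039) = +1, so 2 is a residue.
(3/1039) = −1, so 3 is the smallest positive non-residue mod 1039.

3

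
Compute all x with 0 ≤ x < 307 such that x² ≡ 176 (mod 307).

Since 307 ≡ 3 (mod 4), a square root of 176 is 176^((307+1)/4) = 176^77 mod 307.
Repeated squaring: 176^2≡276, 176^4≡40, 176^8≡65, 176^16≡234, 176^32≡110, 176^64≡127 (mod 307).
176^77 = 176^(64+8+4+1) ≡ 100 (mod 307).
Check: 100² = 10000 ≡ 176 (mod 307). The two roots are 100 and 207.

100, 207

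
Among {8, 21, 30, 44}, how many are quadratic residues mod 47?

(8/47) = +1 → QR.
(21/47) = +1 → QR.
(30/47) = -1 → non-residue.
(44/47) = -1 → non-residue.
Total quadratic residues among the 4: 2.

2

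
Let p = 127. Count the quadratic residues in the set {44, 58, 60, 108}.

(44/127) = +1 → QR.
(58/127) = -1 → non-residue.
(60/127) = +1 → QR.
(108/127) = -1 → non-residue.
Total quadratic residues among the 4: 2.

2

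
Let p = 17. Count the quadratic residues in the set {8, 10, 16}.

(8/17) = +1 → QR.
(10/17) = -1 → non-residue.
(16/17) = +1 → QR.
Total quadratic residues among the 3: 2.

2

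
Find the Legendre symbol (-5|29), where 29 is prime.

First reduce: -5 ≡ 24 (mod 29).
Pull out 2^3: since 29 ≡ 5 (mod 8), (2/29) = -1, so (2/29)^3 = -1.
Reciprocity: 3 ≡ 3 and 29 ≡ 1 (mod 4), so (3/29) = +(29/3).
Reduce top mod 3: now compute (2/3).
Pull out 2: since 3 ≡ 3 (mod 8), (2/3) = -1.
Reached (1/3) = 1. Collecting the sign flips along the way, the symbol is +1.

1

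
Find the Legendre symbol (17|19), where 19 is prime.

Reciprocity: 17 ≡ 1 and 19 ≡ 3 (mod 4), so (17/19) = +(19/17).
Reduce top mod 17: now compute (2/17).
Pull out 2: since 17 ≡ 1 (mod 8), (2/17) = +1.
Reached (1/17) = 1. Collecting the sign flips along the way, the symbol is +1.

1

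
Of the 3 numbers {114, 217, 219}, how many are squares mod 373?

3

(114/373) = +1 → QR.
(217/373) = +1 → QR.
(219/373) = +1 → QR.
Total quadratic residues among the 3: 3.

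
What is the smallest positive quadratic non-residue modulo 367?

(2/367) = +1, so 2 is a residue.
(3/367) = −1, so 3 is the smallest positive non-residue mod 367.

3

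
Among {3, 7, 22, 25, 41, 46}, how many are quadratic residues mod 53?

3

(3/53) = -1 → non-residue.
(7/53) = +1 → QR.
(22/53) = -1 → non-residue.
(25/53) = +1 → QR.
(41/53) = -1 → non-residue.
(46/53) = +1 → QR.
Total quadratic residues among the 6: 3.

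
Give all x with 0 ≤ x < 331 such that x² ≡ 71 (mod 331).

140, 191

Since 331 ≡ 3 (mod 4), a square root of 71 is 71^((331+1)/4) = 71^83 mod 331.
Repeated squaring: 71^2≡76, 71^4≡149, 71^8≡24, 71^16≡245, 71^32≡114, 71^64≡87 (mod 331).
71^83 = 71^(64+16+2+1) ≡ 191 (mod 331).
Check: 191² = 36481 ≡ 71 (mod 331). The two roots are 140 and 191.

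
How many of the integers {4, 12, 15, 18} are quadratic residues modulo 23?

(4/23) = +1 → QR.
(12/23) = +1 → QR.
(15/23) = -1 → non-residue.
(18/23) = +1 → QR.
Total quadratic residues among the 4: 3.

3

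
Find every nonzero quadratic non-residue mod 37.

2 5 6 8 13 14 15 17 18 19 20 22 23 24 29 31 32 35

Square k = 1,…,18 (k and 37−k give the same square):
1²=1, 2²=4, 3²=9, 4²=16, 5²=25, 6²=36, 7²≡12, 8²≡27, 9²≡7, 10²≡26, 11²≡10, 12²≡33, 13²≡21, 14²≡11, 15²≡3, 16²≡34, 17²≡30, 18²≡28 (mod 37).
The residues are {1, 3, 4, 7, 9, 10, 11, 12, 16, 21, 25, 26, 27, 28, 30, 33, 34, 36}; the non-residues are the remaining 18 nonzero classes.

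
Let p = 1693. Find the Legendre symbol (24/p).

Pull out 2^3: since 1693 ≡ 5 (mod 8), (2/1693) = -1, so (2/1693)^3 = -1.
Reciprocity: 3 ≡ 3 and 1693 ≡ 1 (mod 4), so (3/1693) = +(1693/3).
Reduce top mod 3: now compute (1/3).
Reached (1/3) = 1. Collecting the sign flips along the way, the symbol is -1.

-1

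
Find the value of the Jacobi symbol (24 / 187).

1

Pull out 2^3: since 187 ≡ 3 (mod 8), (2/187) = -1, so (2/187)^3 = -1.
Reciprocity: 3 ≡ 3 and 187 ≡ 3 (mod 4), so (3/187) = −(187/3).
Reduce top mod 3: now compute (1/3).
Reached (1/3) = 1. Collecting the sign flips along the way, the symbol is +1.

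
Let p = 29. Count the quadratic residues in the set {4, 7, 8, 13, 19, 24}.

(4/29) = +1 → QR.
(7/29) = +1 → QR.
(8/29) = -1 → non-residue.
(13/29) = +1 → QR.
(19/29) = -1 → non-residue.
(24/29) = +1 → QR.
Total quadratic residues among the 6: 4.

4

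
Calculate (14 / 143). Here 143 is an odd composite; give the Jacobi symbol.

Pull out 2: since 143 ≡ 7 (mod 8), (2/143) = +1.
Reciprocity: 7 ≡ 3 and 143 ≡ 3 (mod 4), so (7/143) = −(143/7).
Reduce top mod 7: now compute (3/7).
Reciprocity: 3 ≡ 3 and 7 ≡ 3 (mod 4), so (3/7) = −(7/3).
Reduce top mod 3: now compute (1/3).
Reached (1/3) = 1. Collecting the sign flips along the way, the symbol is +1.

1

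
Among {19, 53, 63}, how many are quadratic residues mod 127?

1

(19/127) = +1 → QR.
(53/127) = -1 → non-residue.
(63/127) = -1 → non-residue.
Total quadratic residues among the 3: 1.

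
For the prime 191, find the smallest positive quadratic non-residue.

(2/191) = +1, so 2 is a residue.
(3/191) = +1, so 3 is a residue.
(4/191) = +1, so 4 is a residue.
(5/191) = +1, so 5 is a residue.
(6/191) = +1, so 6 is a residue.
(7/191) = −1, so 7 is the smallest positive non-residue mod 191.

7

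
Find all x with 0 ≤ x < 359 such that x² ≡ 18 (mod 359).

57, 302

Since 359 ≡ 3 (mod 4), a square root of 18 is 18^((359+1)/4) = 18^90 mod 359.
Repeated squaring: 18^2≡324, 18^4≡148, 18^8≡5, 18^16≡25, 18^32≡266, 18^64≡33 (mod 359).
18^90 = 18^(64+16+8+2) ≡ 302 (mod 359).
Check: 302² = 91204 ≡ 18 (mod 359). The two roots are 57 and 302.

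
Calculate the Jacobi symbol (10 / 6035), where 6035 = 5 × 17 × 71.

Pull out 2: since 6035 ≡ 3 (mod 8), (2/6035) = -1.
Reciprocity: 5 ≡ 1 and 6035 ≡ 3 (mod 4), so (5/6035) = +(6035/5).
Reduce top mod 5: now compute (0/5).
Top reduces to 0: gcd > 1, so the symbol is 0.

0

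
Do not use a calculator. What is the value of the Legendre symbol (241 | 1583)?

Reciprocity: 241 ≡ 1 and 1583 ≡ 3 (mod 4), so (241/1583) = +(1583/241).
Reduce top mod 241: now compute (137/241).
Reciprocity: 137 ≡ 1 and 241 ≡ 1 (mod 4), so (137/241) = +(241/137).
Reduce top mod 137: now compute (104/137).
Pull out 2^3: since 137 ≡ 1 (mod 8), (2/137) = +1, so (2/137)^3 = +1.
Reciprocity: 13 ≡ 1 and 137 ≡ 1 (mod 4), so (13/137) = +(137/13).
Reduce top mod 13: now compute (7/13).
Reciprocity: 7 ≡ 3 and 13 ≡ 1 (mod 4), so (7/13) = +(13/7).
Reduce top mod 7: now compute (6/7).
Pull out 2: since 7 ≡ 7 (mod 8), (2/7) = +1.
Reciprocity: 3 ≡ 3 and 7 ≡ 3 (mod 4), so (3/7) = −(7/3).
Reduce top mod 3: now compute (1/3).
Reached (1/3) = 1. Collecting the sign flips along the way, the symbol is -1.

-1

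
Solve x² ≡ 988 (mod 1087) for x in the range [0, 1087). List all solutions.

Since 1087 ≡ 3 (mod 4), a square root of 988 is 988^((1087+1)/4) = 988^272 mod 1087.
Repeated squaring: 988^2≡18, 988^4≡324, 988^8≡624, 988^16≡230, 988^32≡724, 988^64≡242, 988^128≡953, 988^256≡564 (mod 1087).
988^272 = 988^(256+16) ≡ 367 (mod 1087).
Check: 367² = 134689 ≡ 988 (mod 1087). The two roots are 367 and 720.

367, 720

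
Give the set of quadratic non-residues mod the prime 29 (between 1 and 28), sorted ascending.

Square k = 1,…,14 (k and 29−k give the same square):
1²=1, 2²=4, 3²=9, 4²=16, 5²=25, 6²≡7, 7²≡20, 8²≡6, 9²≡23, 10²≡13, 11²≡5, 12²≡28, 13²≡24, 14²≡22 (mod 29).
The residues are {1, 4, 5, 6, 7, 9, 13, 16, 20, 22, 23, 24, 25, 28}; the non-residues are the remaining 14 nonzero classes.

2,3,8,10,11,12,14,15,17,18,19,21,26,27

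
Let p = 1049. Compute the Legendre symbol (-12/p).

Euler's criterion: (-12/1049) ≡ 1037^524 (mod 1049).
1037^2 ≡ 144 (mod 1049)
1037^4 ≡ 805 (mod 1049)
1037^8 ≡ 792 (mod 1049)
1037^16 ≡ 1011 (mod 1049)
1037^32 ≡ 395 (mod 1049)
1037^64 ≡ 773 (mod 1049)
1037^128 ≡ 648 (mod 1049)
1037^256 ≡ 304 (mod 1049)
1037^512 ≡ 104 (mod 1049)
1037^524 = 1037^(512+8+4) ≡ 1048 (mod 1049).
Result is 1048 ≡ −1, so (-12/1049) = −1.

-1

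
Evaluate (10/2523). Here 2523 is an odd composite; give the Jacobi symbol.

Pull out 2: since 2523 ≡ 3 (mod 8), (2/2523) = -1.
Reciprocity: 5 ≡ 1 and 2523 ≡ 3 (mod 4), so (5/2523) = +(2523/5).
Reduce top mod 5: now compute (3/5).
Reciprocity: 3 ≡ 3 and 5 ≡ 1 (mod 4), so (3/5) = +(5/3).
Reduce top mod 3: now compute (2/3).
Pull out 2: since 3 ≡ 3 (mod 8), (2/3) = -1.
Reached (1/3) = 1. Collecting the sign flips along the way, the symbol is +1.

1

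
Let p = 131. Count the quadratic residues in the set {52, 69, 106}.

1

(52/131) = +1 → QR.
(69/131) = -1 → non-residue.
(106/131) = -1 → non-residue.
Total quadratic residues among the 3: 1.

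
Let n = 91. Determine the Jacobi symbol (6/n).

1

Pull out 2: since 91 ≡ 3 (mod 8), (2/91) = -1.
Reciprocity: 3 ≡ 3 and 91 ≡ 3 (mod 4), so (3/91) = −(91/3).
Reduce top mod 3: now compute (1/3).
Reached (1/3) = 1. Collecting the sign flips along the way, the symbol is +1.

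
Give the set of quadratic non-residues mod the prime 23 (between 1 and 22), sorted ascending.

5, 7, 10, 11, 14, 15, 17, 19, 20, 21, 22

Square k = 1,…,11 (k and 23−k give the same square):
1²=1, 2²=4, 3²=9, 4²=16, 5²≡2, 6²≡13, 7²≡3, 8²≡18, 9²≡12, 10²≡8, 11²≡6 (mod 23).
The residues are {1, 2, 3, 4, 6, 8, 9, 12, 13, 16, 18}; the non-residues are the remaining 11 nonzero classes.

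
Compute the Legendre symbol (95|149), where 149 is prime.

1

Euler's criterion: (95/149) ≡ 95^74 (mod 149).
95^2 ≡ 85 (mod 149)
95^4 ≡ 73 (mod 149)
95^8 ≡ 114 (mod 149)
95^16 ≡ 33 (mod 149)
95^32 ≡ 46 (mod 149)
95^64 ≡ 30 (mod 149)
95^74 = 95^(64+8+2) ≡ 1 (mod 149).
Result is 1, so (95/149) = 1.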